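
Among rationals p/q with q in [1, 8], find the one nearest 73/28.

13/5

Expand x = 73/28 as a continued fraction with the Euclidean algorithm:
  73 = 2*28 + 17, so a_0 = 2.
  28 = 1*17 + 11, so a_1 = 1.
  17 = 1*11 + 6, so a_2 = 1.
  11 = 1*6 + 5, so a_3 = 1.
  6 = 1*5 + 1, so a_4 = 1.
  5 = 5*1 + 0, so a_5 = 5.
so x = [2; 1, 1, 1, 1, 5].
Convergents (p_i = a_i*p_{i-1} + p_{i-2}, q_i = a_i*q_{i-1} + q_{i-2} with p_{-2}=0, p_{-1}=1, q_{-2}=1, q_{-1}=0), until the denominator exceeds 8:
  i=0: a_0=2, p_0 = 2*1 + 0 = 2, q_0 = 2*0 + 1 = 1.
  i=1: a_1=1, p_1 = 1*2 + 1 = 3, q_1 = 1*1 + 0 = 1.
  i=2: a_2=1, p_2 = 1*3 + 2 = 5, q_2 = 1*1 + 1 = 2.
  i=3: a_3=1, p_3 = 1*5 + 3 = 8, q_3 = 1*2 + 1 = 3.
  i=4: a_4=1, p_4 = 1*8 + 5 = 13, q_4 = 1*3 + 2 = 5.
  i=5: a_5=5, p_5 = 5*13 + 8 = 73, q_5 = 5*5 + 3 = 28.
q_5 = 28 > 8, so the last convergent with denominator <= 8 is p_4/q_4 = 13/5.
The closest fraction with denominator <= 8 is either p_4/q_4 or the intermediate fraction (k*p_4 + p_3)/(k*q_4 + q_3) with the largest k >= 1 whose denominator stays <= 8; these approach x as k grows, and every other convergent or intermediate fraction in range is farther away.
Largest k: floor((8 - q_3)/q_4) = floor((8 - 3)/5) = 1.
That gives (1*13 + 8)/(1*5 + 3) = 21/8.
Compare the errors: |x - 13/5| = |73*5 - 13*28|/(28*5) = 1/140, and |x - 21/8| = |73*8 - 21*28|/(28*8) = 4/224.
Cross-multiplying, 1*224 = 224 < 560 = 4*140, so 1/140 is smaller: the convergent 13/5 is closer to x than 21/8.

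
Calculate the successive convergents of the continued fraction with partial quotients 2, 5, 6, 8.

2/1, 11/5, 68/31, 555/253

Using the convergent recurrence p_i = a_i*p_{i-1} + p_{i-2}, q_i = a_i*q_{i-1} + q_{i-2} with p_{-2}=0, p_{-1}=1, q_{-2}=1, q_{-1}=0:
  i=0: a_0=2, p_0 = 2*1 + 0 = 2, q_0 = 2*0 + 1 = 1.
  i=1: a_1=5, p_1 = 5*2 + 1 = 11, q_1 = 5*1 + 0 = 5.
  i=2: a_2=6, p_2 = 6*11 + 2 = 68, q_2 = 6*5 + 1 = 31.
  i=3: a_3=8, p_3 = 8*68 + 11 = 555, q_3 = 8*31 + 5 = 253.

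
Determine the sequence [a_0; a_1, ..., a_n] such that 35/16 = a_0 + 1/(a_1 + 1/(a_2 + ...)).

[2; 5, 3]

Run the Euclidean algorithm on 35 and 16; the successive quotients are the partial quotients a_0, a_1, ... (each step inverts the fractional part left over by the previous one):
  35 = 2*16 + 3, so a_0 = 2.
  16 = 5*3 + 1, so a_1 = 5.
  3 = 3*1 + 0, so a_2 = 3.
The remainder reaches 0 after 3 divisions, so the expansion has 3 partial quotients, read off in order.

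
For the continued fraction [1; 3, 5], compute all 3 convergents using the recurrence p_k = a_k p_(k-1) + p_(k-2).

Using the convergent recurrence p_i = a_i*p_{i-1} + p_{i-2}, q_i = a_i*q_{i-1} + q_{i-2} with p_{-2}=0, p_{-1}=1, q_{-2}=1, q_{-1}=0:
  i=0: a_0=1, p_0 = 1*1 + 0 = 1, q_0 = 1*0 + 1 = 1.
  i=1: a_1=3, p_1 = 3*1 + 1 = 4, q_1 = 3*1 + 0 = 3.
  i=2: a_2=5, p_2 = 5*4 + 1 = 21, q_2 = 5*3 + 1 = 16.

1/1, 4/3, 21/16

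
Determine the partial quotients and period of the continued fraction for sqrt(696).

Write x_i = (sqrt(696) + m_i)/d_i with (m_0, d_0) = (0, 1). a_0 = floor(sqrt(696)) = 26, since 26^2 = 676 <= 696 < 729 = 27^2.
Iterate m_{i+1} = d_i*a_i - m_i, d_{i+1} = (696 - m_{i+1}^2)/d_i, a_{i+1} = floor((a_0 + m_{i+1})/d_{i+1}):
  m_1 = 1*26 - 0 = 26, d_1 = (696 - 26^2)/1 = 20/1 = 20, a_1 = floor((26 + 26)/20) = 2.
  m_2 = 20*2 - 26 = 14, d_2 = (696 - 14^2)/20 = 500/20 = 25, a_2 = floor((26 + 14)/25) = 1.
  m_3 = 25*1 - 14 = 11, d_3 = (696 - 11^2)/25 = 575/25 = 23, a_3 = floor((26 + 11)/23) = 1.
  m_4 = 23*1 - 11 = 12, d_4 = (696 - 12^2)/23 = 552/23 = 24, a_4 = floor((26 + 12)/24) = 1.
  m_5 = 24*1 - 12 = 12, d_5 = (696 - 12^2)/24 = 552/24 = 23, a_5 = floor((26 + 12)/23) = 1.
  m_6 = 23*1 - 12 = 11, d_6 = (696 - 11^2)/23 = 575/23 = 25, a_6 = floor((26 + 11)/25) = 1.
  m_7 = 25*1 - 11 = 14, d_7 = (696 - 14^2)/25 = 500/25 = 20, a_7 = floor((26 + 14)/20) = 2.
  m_8 = 20*2 - 14 = 26, d_8 = (696 - 26^2)/20 = 20/20 = 1, a_8 = floor((26 + 26)/1) = 52.
  m_9 = 1*52 - 26 = 26, d_9 = (696 - 26^2)/1 = 20/1 = 20: (m_9, d_9) = (m_1, d_1) = (26, 20), so from here the quotients repeat a_1, ..., a_8; the period length is 8.
Hence the expansion of sqrt(696) is a_0 = 26 followed by the repeating block 2, 1, 1, 1, 1, 1, 2, 52 (period 8).

[26; (2, 1, 1, 1, 1, 1, 2, 52)]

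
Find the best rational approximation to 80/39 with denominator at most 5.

2/1

Expand x = 80/39 as a continued fraction with the Euclidean algorithm:
  80 = 2*39 + 2, so a_0 = 2.
  39 = 19*2 + 1, so a_1 = 19.
  2 = 2*1 + 0, so a_2 = 2.
so x = [2; 19, 2].
Convergents (p_i = a_i*p_{i-1} + p_{i-2}, q_i = a_i*q_{i-1} + q_{i-2} with p_{-2}=0, p_{-1}=1, q_{-2}=1, q_{-1}=0), until the denominator exceeds 5:
  i=0: a_0=2, p_0 = 2*1 + 0 = 2, q_0 = 2*0 + 1 = 1.
  i=1: a_1=19, p_1 = 19*2 + 1 = 39, q_1 = 19*1 + 0 = 19.
q_1 = 19 > 5, so the last convergent with denominator <= 5 is p_0/q_0 = 2/1.
The closest fraction with denominator <= 5 is either p_0/q_0 or the intermediate fraction (k*p_0 + p_{-1})/(k*q_0 + q_{-1}) with the largest k >= 1 whose denominator stays <= 5; these approach x as k grows, and every other convergent or intermediate fraction in range is farther away.
Largest k: floor((5 - q_{-1})/q_0) = floor((5 - 0)/1) = 5 (using the seeds p_{-1} = 1, q_{-1} = 0).
That gives (5*2 + 1)/(5*1 + 0) = 11/5.
Compare the errors: |x - 2/1| = |80*1 - 2*39|/(39*1) = 2/39, and |x - 11/5| = |80*5 - 11*39|/(39*5) = 29/195.
Cross-multiplying, 2*195 = 390 < 1131 = 29*39, so 2/39 is smaller: the convergent 2/1 is closer to x than 11/5.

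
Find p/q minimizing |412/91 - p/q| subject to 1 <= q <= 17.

Expand x = 412/91 as a continued fraction with the Euclidean algorithm:
  412 = 4*91 + 48, so a_0 = 4.
  91 = 1*48 + 43, so a_1 = 1.
  48 = 1*43 + 5, so a_2 = 1.
  43 = 8*5 + 3, so a_3 = 8.
  5 = 1*3 + 2, so a_4 = 1.
  3 = 1*2 + 1, so a_5 = 1.
  2 = 2*1 + 0, so a_6 = 2.
so x = [4; 1, 1, 8, 1, 1, 2].
Convergents (p_i = a_i*p_{i-1} + p_{i-2}, q_i = a_i*q_{i-1} + q_{i-2} with p_{-2}=0, p_{-1}=1, q_{-2}=1, q_{-1}=0), until the denominator exceeds 17:
  i=0: a_0=4, p_0 = 4*1 + 0 = 4, q_0 = 4*0 + 1 = 1.
  i=1: a_1=1, p_1 = 1*4 + 1 = 5, q_1 = 1*1 + 0 = 1.
  i=2: a_2=1, p_2 = 1*5 + 4 = 9, q_2 = 1*1 + 1 = 2.
  i=3: a_3=8, p_3 = 8*9 + 5 = 77, q_3 = 8*2 + 1 = 17.
  i=4: a_4=1, p_4 = 1*77 + 9 = 86, q_4 = 1*17 + 2 = 19.
q_4 = 19 > 17, so the last convergent with denominator <= 17 is p_3/q_3 = 77/17.
The closest fraction with denominator <= 17 is either p_3/q_3 or the intermediate fraction (k*p_3 + p_2)/(k*q_3 + q_2) with the largest k >= 1 whose denominator stays <= 17; these approach x as k grows, and every other convergent or intermediate fraction in range is farther away.
Largest k: floor((17 - q_2)/q_3) = floor((17 - 2)/17) = 0.
Since k = 0, no intermediate fraction beyond p_3/q_3 has denominator <= 17, so the convergent 77/17 is the closest (its error is |412*17 - 77*91|/(91*17) = 3/1547).

77/17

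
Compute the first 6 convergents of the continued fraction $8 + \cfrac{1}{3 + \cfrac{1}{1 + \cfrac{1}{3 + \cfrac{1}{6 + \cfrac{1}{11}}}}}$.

Using the convergent recurrence p_i = a_i*p_{i-1} + p_{i-2}, q_i = a_i*q_{i-1} + q_{i-2} with p_{-2}=0, p_{-1}=1, q_{-2}=1, q_{-1}=0:
  i=0: a_0=8, p_0 = 8*1 + 0 = 8, q_0 = 8*0 + 1 = 1.
  i=1: a_1=3, p_1 = 3*8 + 1 = 25, q_1 = 3*1 + 0 = 3.
  i=2: a_2=1, p_2 = 1*25 + 8 = 33, q_2 = 1*3 + 1 = 4.
  i=3: a_3=3, p_3 = 3*33 + 25 = 124, q_3 = 3*4 + 3 = 15.
  i=4: a_4=6, p_4 = 6*124 + 33 = 777, q_4 = 6*15 + 4 = 94.
  i=5: a_5=11, p_5 = 11*777 + 124 = 8671, q_5 = 11*94 + 15 = 1049.

8/1, 25/3, 33/4, 124/15, 777/94, 8671/1049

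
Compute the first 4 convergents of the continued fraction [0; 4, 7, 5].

Using the convergent recurrence p_i = a_i*p_{i-1} + p_{i-2}, q_i = a_i*q_{i-1} + q_{i-2} with p_{-2}=0, p_{-1}=1, q_{-2}=1, q_{-1}=0:
  i=0: a_0=0, p_0 = 0*1 + 0 = 0, q_0 = 0*0 + 1 = 1.
  i=1: a_1=4, p_1 = 4*0 + 1 = 1, q_1 = 4*1 + 0 = 4.
  i=2: a_2=7, p_2 = 7*1 + 0 = 7, q_2 = 7*4 + 1 = 29.
  i=3: a_3=5, p_3 = 5*7 + 1 = 36, q_3 = 5*29 + 4 = 149.

0/1, 1/4, 7/29, 36/149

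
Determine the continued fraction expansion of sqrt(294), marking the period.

[17; (6, 1, 4, 1, 6, 34)]

Write x_i = (sqrt(294) + m_i)/d_i with (m_0, d_0) = (0, 1). a_0 = floor(sqrt(294)) = 17, since 17^2 = 289 <= 294 < 324 = 18^2.
Iterate m_{i+1} = d_i*a_i - m_i, d_{i+1} = (294 - m_{i+1}^2)/d_i, a_{i+1} = floor((a_0 + m_{i+1})/d_{i+1}):
  m_1 = 1*17 - 0 = 17, d_1 = (294 - 17^2)/1 = 5/1 = 5, a_1 = floor((17 + 17)/5) = 6.
  m_2 = 5*6 - 17 = 13, d_2 = (294 - 13^2)/5 = 125/5 = 25, a_2 = floor((17 + 13)/25) = 1.
  m_3 = 25*1 - 13 = 12, d_3 = (294 - 12^2)/25 = 150/25 = 6, a_3 = floor((17 + 12)/6) = 4.
  m_4 = 6*4 - 12 = 12, d_4 = (294 - 12^2)/6 = 150/6 = 25, a_4 = floor((17 + 12)/25) = 1.
  m_5 = 25*1 - 12 = 13, d_5 = (294 - 13^2)/25 = 125/25 = 5, a_5 = floor((17 + 13)/5) = 6.
  m_6 = 5*6 - 13 = 17, d_6 = (294 - 17^2)/5 = 5/5 = 1, a_6 = floor((17 + 17)/1) = 34.
  m_7 = 1*34 - 17 = 17, d_7 = (294 - 17^2)/1 = 5/1 = 5: (m_7, d_7) = (m_1, d_1) = (17, 5), so from here the quotients repeat a_1, ..., a_6; the period length is 6.
Hence the expansion of sqrt(294) is a_0 = 17 followed by the repeating block 6, 1, 4, 1, 6, 34 (period 6).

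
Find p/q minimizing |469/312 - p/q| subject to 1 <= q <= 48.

Expand x = 469/312 as a continued fraction with the Euclidean algorithm:
  469 = 1*312 + 157, so a_0 = 1.
  312 = 1*157 + 155, so a_1 = 1.
  157 = 1*155 + 2, so a_2 = 1.
  155 = 77*2 + 1, so a_3 = 77.
  2 = 2*1 + 0, so a_4 = 2.
so x = [1; 1, 1, 77, 2].
Convergents (p_i = a_i*p_{i-1} + p_{i-2}, q_i = a_i*q_{i-1} + q_{i-2} with p_{-2}=0, p_{-1}=1, q_{-2}=1, q_{-1}=0), until the denominator exceeds 48:
  i=0: a_0=1, p_0 = 1*1 + 0 = 1, q_0 = 1*0 + 1 = 1.
  i=1: a_1=1, p_1 = 1*1 + 1 = 2, q_1 = 1*1 + 0 = 1.
  i=2: a_2=1, p_2 = 1*2 + 1 = 3, q_2 = 1*1 + 1 = 2.
  i=3: a_3=77, p_3 = 77*3 + 2 = 233, q_3 = 77*2 + 1 = 155.
q_3 = 155 > 48, so the last convergent with denominator <= 48 is p_2/q_2 = 3/2.
The closest fraction with denominator <= 48 is either p_2/q_2 or the intermediate fraction (k*p_2 + p_1)/(k*q_2 + q_1) with the largest k >= 1 whose denominator stays <= 48; these approach x as k grows, and every other convergent or intermediate fraction in range is farther away.
Largest k: floor((48 - q_1)/q_2) = floor((48 - 1)/2) = 23.
That gives (23*3 + 2)/(23*2 + 1) = 71/47.
Compare the errors: |x - 3/2| = |469*2 - 3*312|/(312*2) = 2/624, and |x - 71/47| = |469*47 - 71*312|/(312*47) = 109/14664.
Cross-multiplying, 2*14664 = 29328 < 68016 = 109*624, so 2/624 is smaller: the convergent 3/2 is closer to x than 71/47.

3/2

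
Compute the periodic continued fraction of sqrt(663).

Write x_i = (sqrt(663) + m_i)/d_i with (m_0, d_0) = (0, 1). a_0 = floor(sqrt(663)) = 25, since 25^2 = 625 <= 663 < 676 = 26^2.
Iterate m_{i+1} = d_i*a_i - m_i, d_{i+1} = (663 - m_{i+1}^2)/d_i, a_{i+1} = floor((a_0 + m_{i+1})/d_{i+1}):
  m_1 = 1*25 - 0 = 25, d_1 = (663 - 25^2)/1 = 38/1 = 38, a_1 = floor((25 + 25)/38) = 1.
  m_2 = 38*1 - 25 = 13, d_2 = (663 - 13^2)/38 = 494/38 = 13, a_2 = floor((25 + 13)/13) = 2.
  m_3 = 13*2 - 13 = 13, d_3 = (663 - 13^2)/13 = 494/13 = 38, a_3 = floor((25 + 13)/38) = 1.
  m_4 = 38*1 - 13 = 25, d_4 = (663 - 25^2)/38 = 38/38 = 1, a_4 = floor((25 + 25)/1) = 50.
  m_5 = 1*50 - 25 = 25, d_5 = (663 - 25^2)/1 = 38/1 = 38: (m_5, d_5) = (m_1, d_1) = (25, 38), so from here the quotients repeat a_1, ..., a_4; the period length is 4.
Hence the expansion of sqrt(663) is a_0 = 25 followed by the repeating block 1, 2, 1, 50 (period 4).

[25; (1, 2, 1, 50)]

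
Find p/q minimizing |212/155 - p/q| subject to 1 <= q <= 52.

Expand x = 212/155 as a continued fraction with the Euclidean algorithm:
  212 = 1*155 + 57, so a_0 = 1.
  155 = 2*57 + 41, so a_1 = 2.
  57 = 1*41 + 16, so a_2 = 1.
  41 = 2*16 + 9, so a_3 = 2.
  16 = 1*9 + 7, so a_4 = 1.
  9 = 1*7 + 2, so a_5 = 1.
  7 = 3*2 + 1, so a_6 = 3.
  2 = 2*1 + 0, so a_7 = 2.
so x = [1; 2, 1, 2, 1, 1, 3, 2].
Convergents (p_i = a_i*p_{i-1} + p_{i-2}, q_i = a_i*q_{i-1} + q_{i-2} with p_{-2}=0, p_{-1}=1, q_{-2}=1, q_{-1}=0), until the denominator exceeds 52:
  i=0: a_0=1, p_0 = 1*1 + 0 = 1, q_0 = 1*0 + 1 = 1.
  i=1: a_1=2, p_1 = 2*1 + 1 = 3, q_1 = 2*1 + 0 = 2.
  i=2: a_2=1, p_2 = 1*3 + 1 = 4, q_2 = 1*2 + 1 = 3.
  i=3: a_3=2, p_3 = 2*4 + 3 = 11, q_3 = 2*3 + 2 = 8.
  i=4: a_4=1, p_4 = 1*11 + 4 = 15, q_4 = 1*8 + 3 = 11.
  i=5: a_5=1, p_5 = 1*15 + 11 = 26, q_5 = 1*11 + 8 = 19.
  i=6: a_6=3, p_6 = 3*26 + 15 = 93, q_6 = 3*19 + 11 = 68.
q_6 = 68 > 52, so the last convergent with denominator <= 52 is p_5/q_5 = 26/19.
The closest fraction with denominator <= 52 is either p_5/q_5 or the intermediate fraction (k*p_5 + p_4)/(k*q_5 + q_4) with the largest k >= 1 whose denominator stays <= 52; these approach x as k grows, and every other convergent or intermediate fraction in range is farther away.
Largest k: floor((52 - q_4)/q_5) = floor((52 - 11)/19) = 2.
That gives (2*26 + 15)/(2*19 + 11) = 67/49.
Compare the errors: |x - 26/19| = |212*19 - 26*155|/(155*19) = 2/2945, and |x - 67/49| = |212*49 - 67*155|/(155*49) = 3/7595.
Cross-multiplying, 3*2945 = 8835 < 15190 = 2*7595, so 3/7595 is smaller: the intermediate fraction 67/49 is closer to x than 26/19.

67/49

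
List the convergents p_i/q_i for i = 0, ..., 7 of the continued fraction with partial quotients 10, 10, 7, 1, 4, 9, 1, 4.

Using the convergent recurrence p_i = a_i*p_{i-1} + p_{i-2}, q_i = a_i*q_{i-1} + q_{i-2} with p_{-2}=0, p_{-1}=1, q_{-2}=1, q_{-1}=0:
  i=0: a_0=10, p_0 = 10*1 + 0 = 10, q_0 = 10*0 + 1 = 1.
  i=1: a_1=10, p_1 = 10*10 + 1 = 101, q_1 = 10*1 + 0 = 10.
  i=2: a_2=7, p_2 = 7*101 + 10 = 717, q_2 = 7*10 + 1 = 71.
  i=3: a_3=1, p_3 = 1*717 + 101 = 818, q_3 = 1*71 + 10 = 81.
  i=4: a_4=4, p_4 = 4*818 + 717 = 3989, q_4 = 4*81 + 71 = 395.
  i=5: a_5=9, p_5 = 9*3989 + 818 = 36719, q_5 = 9*395 + 81 = 3636.
  i=6: a_6=1, p_6 = 1*36719 + 3989 = 40708, q_6 = 1*3636 + 395 = 4031.
  i=7: a_7=4, p_7 = 4*40708 + 36719 = 199551, q_7 = 4*4031 + 3636 = 19760.

10/1, 101/10, 717/71, 818/81, 3989/395, 36719/3636, 40708/4031, 199551/19760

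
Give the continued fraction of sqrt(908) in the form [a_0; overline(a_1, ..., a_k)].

[30; overline(7, 1, 1, 14, 1, 1, 7, 60)]

Write x_i = (sqrt(908) + m_i)/d_i with (m_0, d_0) = (0, 1). a_0 = floor(sqrt(908)) = 30, since 30^2 = 900 <= 908 < 961 = 31^2.
Iterate m_{i+1} = d_i*a_i - m_i, d_{i+1} = (908 - m_{i+1}^2)/d_i, a_{i+1} = floor((a_0 + m_{i+1})/d_{i+1}):
  m_1 = 1*30 - 0 = 30, d_1 = (908 - 30^2)/1 = 8/1 = 8, a_1 = floor((30 + 30)/8) = 7.
  m_2 = 8*7 - 30 = 26, d_2 = (908 - 26^2)/8 = 232/8 = 29, a_2 = floor((30 + 26)/29) = 1.
  m_3 = 29*1 - 26 = 3, d_3 = (908 - 3^2)/29 = 899/29 = 31, a_3 = floor((30 + 3)/31) = 1.
  m_4 = 31*1 - 3 = 28, d_4 = (908 - 28^2)/31 = 124/31 = 4, a_4 = floor((30 + 28)/4) = 14.
  m_5 = 4*14 - 28 = 28, d_5 = (908 - 28^2)/4 = 124/4 = 31, a_5 = floor((30 + 28)/31) = 1.
  m_6 = 31*1 - 28 = 3, d_6 = (908 - 3^2)/31 = 899/31 = 29, a_6 = floor((30 + 3)/29) = 1.
  m_7 = 29*1 - 3 = 26, d_7 = (908 - 26^2)/29 = 232/29 = 8, a_7 = floor((30 + 26)/8) = 7.
  m_8 = 8*7 - 26 = 30, d_8 = (908 - 30^2)/8 = 8/8 = 1, a_8 = floor((30 + 30)/1) = 60.
  m_9 = 1*60 - 30 = 30, d_9 = (908 - 30^2)/1 = 8/1 = 8: (m_9, d_9) = (m_1, d_1) = (30, 8), so from here the quotients repeat a_1, ..., a_8; the period length is 8.
Hence the expansion of sqrt(908) is a_0 = 30 followed by the repeating block 7, 1, 1, 14, 1, 1, 7, 60 (period 8).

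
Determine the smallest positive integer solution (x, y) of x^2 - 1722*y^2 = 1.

First expand sqrt(1722) as a continued fraction. With x_i = (sqrt(1722) + m_i)/d_i and (m_0, d_0) = (0, 1): a_0 = floor(sqrt(1722)) = 41, since 41^2 = 1681 <= 1722 < 1764 = 42^2.
Iterate m_{i+1} = d_i*a_i - m_i, d_{i+1} = (1722 - m_{i+1}^2)/d_i, a_{i+1} = floor((a_0 + m_{i+1})/d_{i+1}):
  m_1 = 1*41 - 0 = 41, d_1 = (1722 - 41^2)/1 = 41/1 = 41, a_1 = floor((41 + 41)/41) = 2.
  m_2 = 41*2 - 41 = 41, d_2 = (1722 - 41^2)/41 = 41/41 = 1, a_2 = floor((41 + 41)/1) = 82.
  m_3 = 1*82 - 41 = 41, d_3 = (1722 - 41^2)/1 = 41/1 = 41: (m_3, d_3) = (m_1, d_1) = (41, 41), so from here the quotients repeat a_1, a_2; the period length is 2.
So sqrt(1722) = [41; (2, 82)] with period length k = 2.
k is even, so the fundamental solution of x^2 - 1722y^2 = 1 is (p_{k-1}, q_{k-1}) = (p_1, q_1); compute convergents through index 1.
Convergents (p_i = a_i*p_{i-1} + p_{i-2}, q_i = a_i*q_{i-1} + q_{i-2} with p_{-2}=0, p_{-1}=1, q_{-2}=1, q_{-1}=0):
  i=0: a_0=41, p_0 = 41*1 + 0 = 41, q_0 = 41*0 + 1 = 1.
  i=1: a_1=2, p_1 = 2*41 + 1 = 83, q_1 = 2*1 + 0 = 2.
Check: 83^2 - 1722*2^2 = 6889 - 6888 = 1, so (x, y) = (83, 2) solves the equation, and by the theorem it is the least positive solution.

(x, y) = (83, 2)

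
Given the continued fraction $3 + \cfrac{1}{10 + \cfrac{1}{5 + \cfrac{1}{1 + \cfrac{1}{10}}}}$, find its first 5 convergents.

Using the convergent recurrence p_i = a_i*p_{i-1} + p_{i-2}, q_i = a_i*q_{i-1} + q_{i-2} with p_{-2}=0, p_{-1}=1, q_{-2}=1, q_{-1}=0:
  i=0: a_0=3, p_0 = 3*1 + 0 = 3, q_0 = 3*0 + 1 = 1.
  i=1: a_1=10, p_1 = 10*3 + 1 = 31, q_1 = 10*1 + 0 = 10.
  i=2: a_2=5, p_2 = 5*31 + 3 = 158, q_2 = 5*10 + 1 = 51.
  i=3: a_3=1, p_3 = 1*158 + 31 = 189, q_3 = 1*51 + 10 = 61.
  i=4: a_4=10, p_4 = 10*189 + 158 = 2048, q_4 = 10*61 + 51 = 661.

3/1, 31/10, 158/51, 189/61, 2048/661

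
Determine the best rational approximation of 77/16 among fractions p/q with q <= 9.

Expand x = 77/16 as a continued fraction with the Euclidean algorithm:
  77 = 4*16 + 13, so a_0 = 4.
  16 = 1*13 + 3, so a_1 = 1.
  13 = 4*3 + 1, so a_2 = 4.
  3 = 3*1 + 0, so a_3 = 3.
so x = [4; 1, 4, 3].
Convergents (p_i = a_i*p_{i-1} + p_{i-2}, q_i = a_i*q_{i-1} + q_{i-2} with p_{-2}=0, p_{-1}=1, q_{-2}=1, q_{-1}=0), until the denominator exceeds 9:
  i=0: a_0=4, p_0 = 4*1 + 0 = 4, q_0 = 4*0 + 1 = 1.
  i=1: a_1=1, p_1 = 1*4 + 1 = 5, q_1 = 1*1 + 0 = 1.
  i=2: a_2=4, p_2 = 4*5 + 4 = 24, q_2 = 4*1 + 1 = 5.
  i=3: a_3=3, p_3 = 3*24 + 5 = 77, q_3 = 3*5 + 1 = 16.
q_3 = 16 > 9, so the last convergent with denominator <= 9 is p_2/q_2 = 24/5.
The closest fraction with denominator <= 9 is either p_2/q_2 or the intermediate fraction (k*p_2 + p_1)/(k*q_2 + q_1) with the largest k >= 1 whose denominator stays <= 9; these approach x as k grows, and every other convergent or intermediate fraction in range is farther away.
Largest k: floor((9 - q_1)/q_2) = floor((9 - 1)/5) = 1.
That gives (1*24 + 5)/(1*5 + 1) = 29/6.
Compare the errors: |x - 24/5| = |77*5 - 24*16|/(16*5) = 1/80, and |x - 29/6| = |77*6 - 29*16|/(16*6) = 2/96.
Cross-multiplying, 1*96 = 96 < 160 = 2*80, so 1/80 is smaller: the convergent 24/5 is closer to x than 29/6.

24/5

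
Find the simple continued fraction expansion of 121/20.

Run the Euclidean algorithm on 121 and 20; the successive quotients are the partial quotients a_0, a_1, ... (each step inverts the fractional part left over by the previous one):
  121 = 6*20 + 1, so a_0 = 6.
  20 = 20*1 + 0, so a_1 = 20.
The remainder reaches 0 after 2 divisions, so the expansion has 2 partial quotients, read off in order.

[6; 20]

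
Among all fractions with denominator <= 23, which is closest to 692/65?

Expand x = 692/65 as a continued fraction with the Euclidean algorithm:
  692 = 10*65 + 42, so a_0 = 10.
  65 = 1*42 + 23, so a_1 = 1.
  42 = 1*23 + 19, so a_2 = 1.
  23 = 1*19 + 4, so a_3 = 1.
  19 = 4*4 + 3, so a_4 = 4.
  4 = 1*3 + 1, so a_5 = 1.
  3 = 3*1 + 0, so a_6 = 3.
so x = [10; 1, 1, 1, 4, 1, 3].
Convergents (p_i = a_i*p_{i-1} + p_{i-2}, q_i = a_i*q_{i-1} + q_{i-2} with p_{-2}=0, p_{-1}=1, q_{-2}=1, q_{-1}=0), until the denominator exceeds 23:
  i=0: a_0=10, p_0 = 10*1 + 0 = 10, q_0 = 10*0 + 1 = 1.
  i=1: a_1=1, p_1 = 1*10 + 1 = 11, q_1 = 1*1 + 0 = 1.
  i=2: a_2=1, p_2 = 1*11 + 10 = 21, q_2 = 1*1 + 1 = 2.
  i=3: a_3=1, p_3 = 1*21 + 11 = 32, q_3 = 1*2 + 1 = 3.
  i=4: a_4=4, p_4 = 4*32 + 21 = 149, q_4 = 4*3 + 2 = 14.
  i=5: a_5=1, p_5 = 1*149 + 32 = 181, q_5 = 1*14 + 3 = 17.
  i=6: a_6=3, p_6 = 3*181 + 149 = 692, q_6 = 3*17 + 14 = 65.
q_6 = 65 > 23, so the last convergent with denominator <= 23 is p_5/q_5 = 181/17.
The closest fraction with denominator <= 23 is either p_5/q_5 or the intermediate fraction (k*p_5 + p_4)/(k*q_5 + q_4) with the largest k >= 1 whose denominator stays <= 23; these approach x as k grows, and every other convergent or intermediate fraction in range is farther away.
Largest k: floor((23 - q_4)/q_5) = floor((23 - 14)/17) = 0.
Since k = 0, no intermediate fraction beyond p_5/q_5 has denominator <= 23, so the convergent 181/17 is the closest (its error is |692*17 - 181*65|/(65*17) = 1/1105).

181/17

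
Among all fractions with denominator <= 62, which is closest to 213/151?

79/56

Expand x = 213/151 as a continued fraction with the Euclidean algorithm:
  213 = 1*151 + 62, so a_0 = 1.
  151 = 2*62 + 27, so a_1 = 2.
  62 = 2*27 + 8, so a_2 = 2.
  27 = 3*8 + 3, so a_3 = 3.
  8 = 2*3 + 2, so a_4 = 2.
  3 = 1*2 + 1, so a_5 = 1.
  2 = 2*1 + 0, so a_6 = 2.
so x = [1; 2, 2, 3, 2, 1, 2].
Convergents (p_i = a_i*p_{i-1} + p_{i-2}, q_i = a_i*q_{i-1} + q_{i-2} with p_{-2}=0, p_{-1}=1, q_{-2}=1, q_{-1}=0), until the denominator exceeds 62:
  i=0: a_0=1, p_0 = 1*1 + 0 = 1, q_0 = 1*0 + 1 = 1.
  i=1: a_1=2, p_1 = 2*1 + 1 = 3, q_1 = 2*1 + 0 = 2.
  i=2: a_2=2, p_2 = 2*3 + 1 = 7, q_2 = 2*2 + 1 = 5.
  i=3: a_3=3, p_3 = 3*7 + 3 = 24, q_3 = 3*5 + 2 = 17.
  i=4: a_4=2, p_4 = 2*24 + 7 = 55, q_4 = 2*17 + 5 = 39.
  i=5: a_5=1, p_5 = 1*55 + 24 = 79, q_5 = 1*39 + 17 = 56.
  i=6: a_6=2, p_6 = 2*79 + 55 = 213, q_6 = 2*56 + 39 = 151.
q_6 = 151 > 62, so the last convergent with denominator <= 62 is p_5/q_5 = 79/56.
The closest fraction with denominator <= 62 is either p_5/q_5 or the intermediate fraction (k*p_5 + p_4)/(k*q_5 + q_4) with the largest k >= 1 whose denominator stays <= 62; these approach x as k grows, and every other convergent or intermediate fraction in range is farther away.
Largest k: floor((62 - q_4)/q_5) = floor((62 - 39)/56) = 0.
Since k = 0, no intermediate fraction beyond p_5/q_5 has denominator <= 62, so the convergent 79/56 is the closest (its error is |213*56 - 79*151|/(151*56) = 1/8456).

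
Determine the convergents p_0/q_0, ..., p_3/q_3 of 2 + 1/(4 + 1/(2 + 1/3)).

Using the convergent recurrence p_i = a_i*p_{i-1} + p_{i-2}, q_i = a_i*q_{i-1} + q_{i-2} with p_{-2}=0, p_{-1}=1, q_{-2}=1, q_{-1}=0:
  i=0: a_0=2, p_0 = 2*1 + 0 = 2, q_0 = 2*0 + 1 = 1.
  i=1: a_1=4, p_1 = 4*2 + 1 = 9, q_1 = 4*1 + 0 = 4.
  i=2: a_2=2, p_2 = 2*9 + 2 = 20, q_2 = 2*4 + 1 = 9.
  i=3: a_3=3, p_3 = 3*20 + 9 = 69, q_3 = 3*9 + 4 = 31.

2/1, 9/4, 20/9, 69/31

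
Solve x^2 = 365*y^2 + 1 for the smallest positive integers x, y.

First expand sqrt(365) as a continued fraction. With x_i = (sqrt(365) + m_i)/d_i and (m_0, d_0) = (0, 1): a_0 = floor(sqrt(365)) = 19, since 19^2 = 361 <= 365 < 400 = 20^2.
Iterate m_{i+1} = d_i*a_i - m_i, d_{i+1} = (365 - m_{i+1}^2)/d_i, a_{i+1} = floor((a_0 + m_{i+1})/d_{i+1}):
  m_1 = 1*19 - 0 = 19, d_1 = (365 - 19^2)/1 = 4/1 = 4, a_1 = floor((19 + 19)/4) = 9.
  m_2 = 4*9 - 19 = 17, d_2 = (365 - 17^2)/4 = 76/4 = 19, a_2 = floor((19 + 17)/19) = 1.
  m_3 = 19*1 - 17 = 2, d_3 = (365 - 2^2)/19 = 361/19 = 19, a_3 = floor((19 + 2)/19) = 1.
  m_4 = 19*1 - 2 = 17, d_4 = (365 - 17^2)/19 = 76/19 = 4, a_4 = floor((19 + 17)/4) = 9.
  m_5 = 4*9 - 17 = 19, d_5 = (365 - 19^2)/4 = 4/4 = 1, a_5 = floor((19 + 19)/1) = 38.
  m_6 = 1*38 - 19 = 19, d_6 = (365 - 19^2)/1 = 4/1 = 4: (m_6, d_6) = (m_1, d_1) = (19, 4), so from here the quotients repeat a_1, ..., a_5; the period length is 5.
So sqrt(365) = [19; (9, 1, 1, 9, 38)] with period length k = 5.
k is odd, so (p_{k-1}, q_{k-1}) only solves x^2 - 365y^2 = -1 and the fundamental solution of x^2 - 365y^2 = 1 is (p_{2k-1}, q_{2k-1}) = (p_9, q_9); compute convergents through index 9, running through the period twice.
Convergents (p_i = a_i*p_{i-1} + p_{i-2}, q_i = a_i*q_{i-1} + q_{i-2} with p_{-2}=0, p_{-1}=1, q_{-2}=1, q_{-1}=0):
  i=0: a_0=19, p_0 = 19*1 + 0 = 19, q_0 = 19*0 + 1 = 1.
  i=1: a_1=9, p_1 = 9*19 + 1 = 172, q_1 = 9*1 + 0 = 9.
  i=2: a_2=1, p_2 = 1*172 + 19 = 191, q_2 = 1*9 + 1 = 10.
  i=3: a_3=1, p_3 = 1*191 + 172 = 363, q_3 = 1*10 + 9 = 19.
  i=4: a_4=9, p_4 = 9*363 + 191 = 3458, q_4 = 9*19 + 10 = 181.
  i=5: a_5=38, p_5 = 38*3458 + 363 = 131767, q_5 = 38*181 + 19 = 6897.
  i=6: a_6=9, p_6 = 9*131767 + 3458 = 1189361, q_6 = 9*6897 + 181 = 62254.
  i=7: a_7=1, p_7 = 1*1189361 + 131767 = 1321128, q_7 = 1*62254 + 6897 = 69151.
  i=8: a_8=1, p_8 = 1*1321128 + 1189361 = 2510489, q_8 = 1*69151 + 62254 = 131405.
  i=9: a_9=9, p_9 = 9*2510489 + 1321128 = 23915529, q_9 = 9*131405 + 69151 = 1251796.
Indeed p_4^2 - 365*q_4^2 = 11957764 - 11957765 = -1, not +1.
Check: 23915529^2 - 365*1251796^2 = 571952527349841 - 571952527349840 = 1, so (x, y) = (23915529, 1251796) solves the equation, and by the theorem it is the least positive solution.

(x, y) = (23915529, 1251796)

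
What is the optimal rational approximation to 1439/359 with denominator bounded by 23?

Expand x = 1439/359 as a continued fraction with the Euclidean algorithm:
  1439 = 4*359 + 3, so a_0 = 4.
  359 = 119*3 + 2, so a_1 = 119.
  3 = 1*2 + 1, so a_2 = 1.
  2 = 2*1 + 0, so a_3 = 2.
so x = [4; 119, 1, 2].
Convergents (p_i = a_i*p_{i-1} + p_{i-2}, q_i = a_i*q_{i-1} + q_{i-2} with p_{-2}=0, p_{-1}=1, q_{-2}=1, q_{-1}=0), until the denominator exceeds 23:
  i=0: a_0=4, p_0 = 4*1 + 0 = 4, q_0 = 4*0 + 1 = 1.
  i=1: a_1=119, p_1 = 119*4 + 1 = 477, q_1 = 119*1 + 0 = 119.
q_1 = 119 > 23, so the last convergent with denominator <= 23 is p_0/q_0 = 4/1.
The closest fraction with denominator <= 23 is either p_0/q_0 or the intermediate fraction (k*p_0 + p_{-1})/(k*q_0 + q_{-1}) with the largest k >= 1 whose denominator stays <= 23; these approach x as k grows, and every other convergent or intermediate fraction in range is farther away.
Largest k: floor((23 - q_{-1})/q_0) = floor((23 - 0)/1) = 23 (using the seeds p_{-1} = 1, q_{-1} = 0).
That gives (23*4 + 1)/(23*1 + 0) = 93/23.
Compare the errors: |x - 4/1| = |1439*1 - 4*359|/(359*1) = 3/359, and |x - 93/23| = |1439*23 - 93*359|/(359*23) = 290/8257.
Cross-multiplying, 3*8257 = 24771 < 104110 = 290*359, so 3/359 is smaller: the convergent 4/1 is closer to x than 93/23.

4/1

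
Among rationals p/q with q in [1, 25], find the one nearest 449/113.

Expand x = 449/113 as a continued fraction with the Euclidean algorithm:
  449 = 3*113 + 110, so a_0 = 3.
  113 = 1*110 + 3, so a_1 = 1.
  110 = 36*3 + 2, so a_2 = 36.
  3 = 1*2 + 1, so a_3 = 1.
  2 = 2*1 + 0, so a_4 = 2.
so x = [3; 1, 36, 1, 2].
Convergents (p_i = a_i*p_{i-1} + p_{i-2}, q_i = a_i*q_{i-1} + q_{i-2} with p_{-2}=0, p_{-1}=1, q_{-2}=1, q_{-1}=0), until the denominator exceeds 25:
  i=0: a_0=3, p_0 = 3*1 + 0 = 3, q_0 = 3*0 + 1 = 1.
  i=1: a_1=1, p_1 = 1*3 + 1 = 4, q_1 = 1*1 + 0 = 1.
  i=2: a_2=36, p_2 = 36*4 + 3 = 147, q_2 = 36*1 + 1 = 37.
q_2 = 37 > 25, so the last convergent with denominator <= 25 is p_1/q_1 = 4/1.
The closest fraction with denominator <= 25 is either p_1/q_1 or the intermediate fraction (k*p_1 + p_0)/(k*q_1 + q_0) with the largest k >= 1 whose denominator stays <= 25; these approach x as k grows, and every other convergent or intermediate fraction in range is farther away.
Largest k: floor((25 - q_0)/q_1) = floor((25 - 1)/1) = 24.
That gives (24*4 + 3)/(24*1 + 1) = 99/25.
Compare the errors: |x - 4/1| = |449*1 - 4*113|/(113*1) = 3/113, and |x - 99/25| = |449*25 - 99*113|/(113*25) = 38/2825.
Cross-multiplying, 38*113 = 4294 < 8475 = 3*2825, so 38/2825 is smaller: the intermediate fraction 99/25 is closer to x than 4/1.

99/25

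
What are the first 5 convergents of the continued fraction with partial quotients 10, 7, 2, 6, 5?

10/1, 71/7, 152/15, 983/97, 5067/500

Using the convergent recurrence p_i = a_i*p_{i-1} + p_{i-2}, q_i = a_i*q_{i-1} + q_{i-2} with p_{-2}=0, p_{-1}=1, q_{-2}=1, q_{-1}=0:
  i=0: a_0=10, p_0 = 10*1 + 0 = 10, q_0 = 10*0 + 1 = 1.
  i=1: a_1=7, p_1 = 7*10 + 1 = 71, q_1 = 7*1 + 0 = 7.
  i=2: a_2=2, p_2 = 2*71 + 10 = 152, q_2 = 2*7 + 1 = 15.
  i=3: a_3=6, p_3 = 6*152 + 71 = 983, q_3 = 6*15 + 7 = 97.
  i=4: a_4=5, p_4 = 5*983 + 152 = 5067, q_4 = 5*97 + 15 = 500.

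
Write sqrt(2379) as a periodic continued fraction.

Write x_i = (sqrt(2379) + m_i)/d_i with (m_0, d_0) = (0, 1). a_0 = floor(sqrt(2379)) = 48, since 48^2 = 2304 <= 2379 < 2401 = 49^2.
Iterate m_{i+1} = d_i*a_i - m_i, d_{i+1} = (2379 - m_{i+1}^2)/d_i, a_{i+1} = floor((a_0 + m_{i+1})/d_{i+1}):
  m_1 = 1*48 - 0 = 48, d_1 = (2379 - 48^2)/1 = 75/1 = 75, a_1 = floor((48 + 48)/75) = 1.
  m_2 = 75*1 - 48 = 27, d_2 = (2379 - 27^2)/75 = 1650/75 = 22, a_2 = floor((48 + 27)/22) = 3.
  m_3 = 22*3 - 27 = 39, d_3 = (2379 - 39^2)/22 = 858/22 = 39, a_3 = floor((48 + 39)/39) = 2.
  m_4 = 39*2 - 39 = 39, d_4 = (2379 - 39^2)/39 = 858/39 = 22, a_4 = floor((48 + 39)/22) = 3.
  m_5 = 22*3 - 39 = 27, d_5 = (2379 - 27^2)/22 = 1650/22 = 75, a_5 = floor((48 + 27)/75) = 1.
  m_6 = 75*1 - 27 = 48, d_6 = (2379 - 48^2)/75 = 75/75 = 1, a_6 = floor((48 + 48)/1) = 96.
  m_7 = 1*96 - 48 = 48, d_7 = (2379 - 48^2)/1 = 75/1 = 75: (m_7, d_7) = (m_1, d_1) = (48, 75), so from here the quotients repeat a_1, ..., a_6; the period length is 6.
Hence the expansion of sqrt(2379) is a_0 = 48 followed by the repeating block 1, 3, 2, 3, 1, 96 (period 6).

[48; (1, 3, 2, 3, 1, 96)]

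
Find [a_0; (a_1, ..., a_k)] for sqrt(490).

[22; (7, 2, 1, 4, 4, 4, 1, 2, 7, 44)]

Write x_i = (sqrt(490) + m_i)/d_i with (m_0, d_0) = (0, 1). a_0 = floor(sqrt(490)) = 22, since 22^2 = 484 <= 490 < 529 = 23^2.
Iterate m_{i+1} = d_i*a_i - m_i, d_{i+1} = (490 - m_{i+1}^2)/d_i, a_{i+1} = floor((a_0 + m_{i+1})/d_{i+1}):
  m_1 = 1*22 - 0 = 22, d_1 = (490 - 22^2)/1 = 6/1 = 6, a_1 = floor((22 + 22)/6) = 7.
  m_2 = 6*7 - 22 = 20, d_2 = (490 - 20^2)/6 = 90/6 = 15, a_2 = floor((22 + 20)/15) = 2.
  m_3 = 15*2 - 20 = 10, d_3 = (490 - 10^2)/15 = 390/15 = 26, a_3 = floor((22 + 10)/26) = 1.
  m_4 = 26*1 - 10 = 16, d_4 = (490 - 16^2)/26 = 234/26 = 9, a_4 = floor((22 + 16)/9) = 4.
  m_5 = 9*4 - 16 = 20, d_5 = (490 - 20^2)/9 = 90/9 = 10, a_5 = floor((22 + 20)/10) = 4.
  m_6 = 10*4 - 20 = 20, d_6 = (490 - 20^2)/10 = 90/10 = 9, a_6 = floor((22 + 20)/9) = 4.
  m_7 = 9*4 - 20 = 16, d_7 = (490 - 16^2)/9 = 234/9 = 26, a_7 = floor((22 + 16)/26) = 1.
  m_8 = 26*1 - 16 = 10, d_8 = (490 - 10^2)/26 = 390/26 = 15, a_8 = floor((22 + 10)/15) = 2.
  m_9 = 15*2 - 10 = 20, d_9 = (490 - 20^2)/15 = 90/15 = 6, a_9 = floor((22 + 20)/6) = 7.
  m_10 = 6*7 - 20 = 22, d_10 = (490 - 22^2)/6 = 6/6 = 1, a_10 = floor((22 + 22)/1) = 44.
  m_11 = 1*44 - 22 = 22, d_11 = (490 - 22^2)/1 = 6/1 = 6: (m_11, d_11) = (m_1, d_1) = (22, 6), so from here the quotients repeat a_1, ..., a_10; the period length is 10.
Hence the expansion of sqrt(490) is a_0 = 22 followed by the repeating block 7, 2, 1, 4, 4, 4, 1, 2, 7, 44 (period 10).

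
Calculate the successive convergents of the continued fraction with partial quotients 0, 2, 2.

Using the convergent recurrence p_i = a_i*p_{i-1} + p_{i-2}, q_i = a_i*q_{i-1} + q_{i-2} with p_{-2}=0, p_{-1}=1, q_{-2}=1, q_{-1}=0:
  i=0: a_0=0, p_0 = 0*1 + 0 = 0, q_0 = 0*0 + 1 = 1.
  i=1: a_1=2, p_1 = 2*0 + 1 = 1, q_1 = 2*1 + 0 = 2.
  i=2: a_2=2, p_2 = 2*1 + 0 = 2, q_2 = 2*2 + 1 = 5.

0/1, 1/2, 2/5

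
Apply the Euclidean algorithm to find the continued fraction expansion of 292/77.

[3; 1, 3, 1, 4, 3]

Run the Euclidean algorithm on 292 and 77; the successive quotients are the partial quotients a_0, a_1, ... (each step inverts the fractional part left over by the previous one):
  292 = 3*77 + 61, so a_0 = 3.
  77 = 1*61 + 16, so a_1 = 1.
  61 = 3*16 + 13, so a_2 = 3.
  16 = 1*13 + 3, so a_3 = 1.
  13 = 4*3 + 1, so a_4 = 4.
  3 = 3*1 + 0, so a_5 = 3.
The remainder reaches 0 after 6 divisions, so the expansion has 6 partial quotients, read off in order.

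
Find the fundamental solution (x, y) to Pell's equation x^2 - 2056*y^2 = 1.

First expand sqrt(2056) as a continued fraction. With x_i = (sqrt(2056) + m_i)/d_i and (m_0, d_0) = (0, 1): a_0 = floor(sqrt(2056)) = 45, since 45^2 = 2025 <= 2056 < 2116 = 46^2.
Iterate m_{i+1} = d_i*a_i - m_i, d_{i+1} = (2056 - m_{i+1}^2)/d_i, a_{i+1} = floor((a_0 + m_{i+1})/d_{i+1}):
  m_1 = 1*45 - 0 = 45, d_1 = (2056 - 45^2)/1 = 31/1 = 31, a_1 = floor((45 + 45)/31) = 2.
  m_2 = 31*2 - 45 = 17, d_2 = (2056 - 17^2)/31 = 1767/31 = 57, a_2 = floor((45 + 17)/57) = 1.
  m_3 = 57*1 - 17 = 40, d_3 = (2056 - 40^2)/57 = 456/57 = 8, a_3 = floor((45 + 40)/8) = 10.
  m_4 = 8*10 - 40 = 40, d_4 = (2056 - 40^2)/8 = 456/8 = 57, a_4 = floor((45 + 40)/57) = 1.
  m_5 = 57*1 - 40 = 17, d_5 = (2056 - 17^2)/57 = 1767/57 = 31, a_5 = floor((45 + 17)/31) = 2.
  m_6 = 31*2 - 17 = 45, d_6 = (2056 - 45^2)/31 = 31/31 = 1, a_6 = floor((45 + 45)/1) = 90.
  m_7 = 1*90 - 45 = 45, d_7 = (2056 - 45^2)/1 = 31/1 = 31: (m_7, d_7) = (m_1, d_1) = (45, 31), so from here the quotients repeat a_1, ..., a_6; the period length is 6.
So sqrt(2056) = [45; (2, 1, 10, 1, 2, 90)] with period length k = 6.
k is even, so the fundamental solution of x^2 - 2056y^2 = 1 is (p_{k-1}, q_{k-1}) = (p_5, q_5); compute convergents through index 5.
Convergents (p_i = a_i*p_{i-1} + p_{i-2}, q_i = a_i*q_{i-1} + q_{i-2} with p_{-2}=0, p_{-1}=1, q_{-2}=1, q_{-1}=0):
  i=0: a_0=45, p_0 = 45*1 + 0 = 45, q_0 = 45*0 + 1 = 1.
  i=1: a_1=2, p_1 = 2*45 + 1 = 91, q_1 = 2*1 + 0 = 2.
  i=2: a_2=1, p_2 = 1*91 + 45 = 136, q_2 = 1*2 + 1 = 3.
  i=3: a_3=10, p_3 = 10*136 + 91 = 1451, q_3 = 10*3 + 2 = 32.
  i=4: a_4=1, p_4 = 1*1451 + 136 = 1587, q_4 = 1*32 + 3 = 35.
  i=5: a_5=2, p_5 = 2*1587 + 1451 = 4625, q_5 = 2*35 + 32 = 102.
Check: 4625^2 - 2056*102^2 = 21390625 - 21390624 = 1, so (x, y) = (4625, 102) solves the equation, and by the theorem it is the least positive solution.

(x, y) = (4625, 102)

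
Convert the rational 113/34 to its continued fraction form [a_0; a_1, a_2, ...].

[3; 3, 11]

Run the Euclidean algorithm on 113 and 34; the successive quotients are the partial quotients a_0, a_1, ... (each step inverts the fractional part left over by the previous one):
  113 = 3*34 + 11, so a_0 = 3.
  34 = 3*11 + 1, so a_1 = 3.
  11 = 11*1 + 0, so a_2 = 11.
The remainder reaches 0 after 3 divisions, so the expansion has 3 partial quotients, read off in order.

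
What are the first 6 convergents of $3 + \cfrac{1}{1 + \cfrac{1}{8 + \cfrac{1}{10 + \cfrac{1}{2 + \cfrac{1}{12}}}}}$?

Using the convergent recurrence p_i = a_i*p_{i-1} + p_{i-2}, q_i = a_i*q_{i-1} + q_{i-2} with p_{-2}=0, p_{-1}=1, q_{-2}=1, q_{-1}=0:
  i=0: a_0=3, p_0 = 3*1 + 0 = 3, q_0 = 3*0 + 1 = 1.
  i=1: a_1=1, p_1 = 1*3 + 1 = 4, q_1 = 1*1 + 0 = 1.
  i=2: a_2=8, p_2 = 8*4 + 3 = 35, q_2 = 8*1 + 1 = 9.
  i=3: a_3=10, p_3 = 10*35 + 4 = 354, q_3 = 10*9 + 1 = 91.
  i=4: a_4=2, p_4 = 2*354 + 35 = 743, q_4 = 2*91 + 9 = 191.
  i=5: a_5=12, p_5 = 12*743 + 354 = 9270, q_5 = 12*191 + 91 = 2383.

3/1, 4/1, 35/9, 354/91, 743/191, 9270/2383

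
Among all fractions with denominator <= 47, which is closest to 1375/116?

486/41

Expand x = 1375/116 as a continued fraction with the Euclidean algorithm:
  1375 = 11*116 + 99, so a_0 = 11.
  116 = 1*99 + 17, so a_1 = 1.
  99 = 5*17 + 14, so a_2 = 5.
  17 = 1*14 + 3, so a_3 = 1.
  14 = 4*3 + 2, so a_4 = 4.
  3 = 1*2 + 1, so a_5 = 1.
  2 = 2*1 + 0, so a_6 = 2.
so x = [11; 1, 5, 1, 4, 1, 2].
Convergents (p_i = a_i*p_{i-1} + p_{i-2}, q_i = a_i*q_{i-1} + q_{i-2} with p_{-2}=0, p_{-1}=1, q_{-2}=1, q_{-1}=0), until the denominator exceeds 47:
  i=0: a_0=11, p_0 = 11*1 + 0 = 11, q_0 = 11*0 + 1 = 1.
  i=1: a_1=1, p_1 = 1*11 + 1 = 12, q_1 = 1*1 + 0 = 1.
  i=2: a_2=5, p_2 = 5*12 + 11 = 71, q_2 = 5*1 + 1 = 6.
  i=3: a_3=1, p_3 = 1*71 + 12 = 83, q_3 = 1*6 + 1 = 7.
  i=4: a_4=4, p_4 = 4*83 + 71 = 403, q_4 = 4*7 + 6 = 34.
  i=5: a_5=1, p_5 = 1*403 + 83 = 486, q_5 = 1*34 + 7 = 41.
  i=6: a_6=2, p_6 = 2*486 + 403 = 1375, q_6 = 2*41 + 34 = 116.
q_6 = 116 > 47, so the last convergent with denominator <= 47 is p_5/q_5 = 486/41.
The closest fraction with denominator <= 47 is either p_5/q_5 or the intermediate fraction (k*p_5 + p_4)/(k*q_5 + q_4) with the largest k >= 1 whose denominator stays <= 47; these approach x as k grows, and every other convergent or intermediate fraction in range is farther away.
Largest k: floor((47 - q_4)/q_5) = floor((47 - 34)/41) = 0.
Since k = 0, no intermediate fraction beyond p_5/q_5 has denominator <= 47, so the convergent 486/41 is the closest (its error is |1375*41 - 486*116|/(116*41) = 1/4756).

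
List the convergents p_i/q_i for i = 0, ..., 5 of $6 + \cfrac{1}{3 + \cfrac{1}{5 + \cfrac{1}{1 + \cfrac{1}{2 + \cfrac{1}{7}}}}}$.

Using the convergent recurrence p_i = a_i*p_{i-1} + p_{i-2}, q_i = a_i*q_{i-1} + q_{i-2} with p_{-2}=0, p_{-1}=1, q_{-2}=1, q_{-1}=0:
  i=0: a_0=6, p_0 = 6*1 + 0 = 6, q_0 = 6*0 + 1 = 1.
  i=1: a_1=3, p_1 = 3*6 + 1 = 19, q_1 = 3*1 + 0 = 3.
  i=2: a_2=5, p_2 = 5*19 + 6 = 101, q_2 = 5*3 + 1 = 16.
  i=3: a_3=1, p_3 = 1*101 + 19 = 120, q_3 = 1*16 + 3 = 19.
  i=4: a_4=2, p_4 = 2*120 + 101 = 341, q_4 = 2*19 + 16 = 54.
  i=5: a_5=7, p_5 = 7*341 + 120 = 2507, q_5 = 7*54 + 19 = 397.

6/1, 19/3, 101/16, 120/19, 341/54, 2507/397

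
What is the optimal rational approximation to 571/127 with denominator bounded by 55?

9/2

Expand x = 571/127 as a continued fraction with the Euclidean algorithm:
  571 = 4*127 + 63, so a_0 = 4.
  127 = 2*63 + 1, so a_1 = 2.
  63 = 63*1 + 0, so a_2 = 63.
so x = [4; 2, 63].
Convergents (p_i = a_i*p_{i-1} + p_{i-2}, q_i = a_i*q_{i-1} + q_{i-2} with p_{-2}=0, p_{-1}=1, q_{-2}=1, q_{-1}=0), until the denominator exceeds 55:
  i=0: a_0=4, p_0 = 4*1 + 0 = 4, q_0 = 4*0 + 1 = 1.
  i=1: a_1=2, p_1 = 2*4 + 1 = 9, q_1 = 2*1 + 0 = 2.
  i=2: a_2=63, p_2 = 63*9 + 4 = 571, q_2 = 63*2 + 1 = 127.
q_2 = 127 > 55, so the last convergent with denominator <= 55 is p_1/q_1 = 9/2.
The closest fraction with denominator <= 55 is either p_1/q_1 or the intermediate fraction (k*p_1 + p_0)/(k*q_1 + q_0) with the largest k >= 1 whose denominator stays <= 55; these approach x as k grows, and every other convergent or intermediate fraction in range is farther away.
Largest k: floor((55 - q_0)/q_1) = floor((55 - 1)/2) = 27.
That gives (27*9 + 4)/(27*2 + 1) = 247/55.
Compare the errors: |x - 9/2| = |571*2 - 9*127|/(127*2) = 1/254, and |x - 247/55| = |571*55 - 247*127|/(127*55) = 36/6985.
Cross-multiplying, 1*6985 = 6985 < 9144 = 36*254, so 1/254 is smaller: the convergent 9/2 is closer to x than 247/55.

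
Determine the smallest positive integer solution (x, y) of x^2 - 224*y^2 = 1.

(x, y) = (15, 1)

First expand sqrt(224) as a continued fraction. With x_i = (sqrt(224) + m_i)/d_i and (m_0, d_0) = (0, 1): a_0 = floor(sqrt(224)) = 14, since 14^2 = 196 <= 224 < 225 = 15^2.
Iterate m_{i+1} = d_i*a_i - m_i, d_{i+1} = (224 - m_{i+1}^2)/d_i, a_{i+1} = floor((a_0 + m_{i+1})/d_{i+1}):
  m_1 = 1*14 - 0 = 14, d_1 = (224 - 14^2)/1 = 28/1 = 28, a_1 = floor((14 + 14)/28) = 1.
  m_2 = 28*1 - 14 = 14, d_2 = (224 - 14^2)/28 = 28/28 = 1, a_2 = floor((14 + 14)/1) = 28.
  m_3 = 1*28 - 14 = 14, d_3 = (224 - 14^2)/1 = 28/1 = 28: (m_3, d_3) = (m_1, d_1) = (14, 28), so from here the quotients repeat a_1, a_2; the period length is 2.
So sqrt(224) = [14; (1, 28)] with period length k = 2.
k is even, so the fundamental solution of x^2 - 224y^2 = 1 is (p_{k-1}, q_{k-1}) = (p_1, q_1); compute convergents through index 1.
Convergents (p_i = a_i*p_{i-1} + p_{i-2}, q_i = a_i*q_{i-1} + q_{i-2} with p_{-2}=0, p_{-1}=1, q_{-2}=1, q_{-1}=0):
  i=0: a_0=14, p_0 = 14*1 + 0 = 14, q_0 = 14*0 + 1 = 1.
  i=1: a_1=1, p_1 = 1*14 + 1 = 15, q_1 = 1*1 + 0 = 1.
Check: 15^2 - 224*1^2 = 225 - 224 = 1, so (x, y) = (15, 1) solves the equation, and by the theorem it is the least positive solution.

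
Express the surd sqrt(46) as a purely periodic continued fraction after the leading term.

Write x_i = (sqrt(46) + m_i)/d_i with (m_0, d_0) = (0, 1). a_0 = floor(sqrt(46)) = 6, since 6^2 = 36 <= 46 < 49 = 7^2.
Iterate m_{i+1} = d_i*a_i - m_i, d_{i+1} = (46 - m_{i+1}^2)/d_i, a_{i+1} = floor((a_0 + m_{i+1})/d_{i+1}):
  m_1 = 1*6 - 0 = 6, d_1 = (46 - 6^2)/1 = 10/1 = 10, a_1 = floor((6 + 6)/10) = 1.
  m_2 = 10*1 - 6 = 4, d_2 = (46 - 4^2)/10 = 30/10 = 3, a_2 = floor((6 + 4)/3) = 3.
  m_3 = 3*3 - 4 = 5, d_3 = (46 - 5^2)/3 = 21/3 = 7, a_3 = floor((6 + 5)/7) = 1.
  m_4 = 7*1 - 5 = 2, d_4 = (46 - 2^2)/7 = 42/7 = 6, a_4 = floor((6 + 2)/6) = 1.
  m_5 = 6*1 - 2 = 4, d_5 = (46 - 4^2)/6 = 30/6 = 5, a_5 = floor((6 + 4)/5) = 2.
  m_6 = 5*2 - 4 = 6, d_6 = (46 - 6^2)/5 = 10/5 = 2, a_6 = floor((6 + 6)/2) = 6.
  m_7 = 2*6 - 6 = 6, d_7 = (46 - 6^2)/2 = 10/2 = 5, a_7 = floor((6 + 6)/5) = 2.
  m_8 = 5*2 - 6 = 4, d_8 = (46 - 4^2)/5 = 30/5 = 6, a_8 = floor((6 + 4)/6) = 1.
  m_9 = 6*1 - 4 = 2, d_9 = (46 - 2^2)/6 = 42/6 = 7, a_9 = floor((6 + 2)/7) = 1.
  m_10 = 7*1 - 2 = 5, d_10 = (46 - 5^2)/7 = 21/7 = 3, a_10 = floor((6 + 5)/3) = 3.
  m_11 = 3*3 - 5 = 4, d_11 = (46 - 4^2)/3 = 30/3 = 10, a_11 = floor((6 + 4)/10) = 1.
  m_12 = 10*1 - 4 = 6, d_12 = (46 - 6^2)/10 = 10/10 = 1, a_12 = floor((6 + 6)/1) = 12.
  m_13 = 1*12 - 6 = 6, d_13 = (46 - 6^2)/1 = 10/1 = 10: (m_13, d_13) = (m_1, d_1) = (6, 10), so from here the quotients repeat a_1, ..., a_12; the period length is 12.
Hence the expansion of sqrt(46) is a_0 = 6 followed by the repeating block 1, 3, 1, 1, 2, 6, 2, 1, 1, 3, 1, 12 (period 12).

[6; (1, 3, 1, 1, 2, 6, 2, 1, 1, 3, 1, 12)]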